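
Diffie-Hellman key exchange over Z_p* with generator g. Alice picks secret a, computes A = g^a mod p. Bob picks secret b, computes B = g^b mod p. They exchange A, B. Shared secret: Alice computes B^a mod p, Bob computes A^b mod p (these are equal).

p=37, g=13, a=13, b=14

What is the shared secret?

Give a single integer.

A = 13^13 mod 37  (bits of 13 = 1101)
  bit 0 = 1: r = r^2 * 13 mod 37 = 1^2 * 13 = 1*13 = 13
  bit 1 = 1: r = r^2 * 13 mod 37 = 13^2 * 13 = 21*13 = 14
  bit 2 = 0: r = r^2 mod 37 = 14^2 = 11
  bit 3 = 1: r = r^2 * 13 mod 37 = 11^2 * 13 = 10*13 = 19
  -> A = 19
B = 13^14 mod 37  (bits of 14 = 1110)
  bit 0 = 1: r = r^2 * 13 mod 37 = 1^2 * 13 = 1*13 = 13
  bit 1 = 1: r = r^2 * 13 mod 37 = 13^2 * 13 = 21*13 = 14
  bit 2 = 1: r = r^2 * 13 mod 37 = 14^2 * 13 = 11*13 = 32
  bit 3 = 0: r = r^2 mod 37 = 32^2 = 25
  -> B = 25
s = B^a = 25^13 mod 37  (bits of 13 = 1101)
  bit 0 = 1: r = r^2 * 25 mod 37 = 1^2 * 25 = 1*25 = 25
  bit 1 = 1: r = r^2 * 25 mod 37 = 25^2 * 25 = 33*25 = 11
  bit 2 = 0: r = r^2 mod 37 = 11^2 = 10
  bit 3 = 1: r = r^2 * 25 mod 37 = 10^2 * 25 = 26*25 = 21
  -> s = B^a = 21

Answer: 21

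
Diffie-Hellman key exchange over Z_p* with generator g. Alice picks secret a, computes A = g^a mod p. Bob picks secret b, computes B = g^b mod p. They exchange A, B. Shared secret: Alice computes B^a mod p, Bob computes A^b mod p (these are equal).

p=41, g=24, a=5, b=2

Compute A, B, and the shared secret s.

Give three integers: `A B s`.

A = 24^5 mod 41  (bits of 5 = 101)
  bit 0 = 1: r = r^2 * 24 mod 41 = 1^2 * 24 = 1*24 = 24
  bit 1 = 0: r = r^2 mod 41 = 24^2 = 2
  bit 2 = 1: r = r^2 * 24 mod 41 = 2^2 * 24 = 4*24 = 14
  -> A = 14
B = 24^2 mod 41  (bits of 2 = 10)
  bit 0 = 1: r = r^2 * 24 mod 41 = 1^2 * 24 = 1*24 = 24
  bit 1 = 0: r = r^2 mod 41 = 24^2 = 2
  -> B = 2
s = B^a = 2^5 mod 41  (bits of 5 = 101)
  bit 0 = 1: r = r^2 * 2 mod 41 = 1^2 * 2 = 1*2 = 2
  bit 1 = 0: r = r^2 mod 41 = 2^2 = 4
  bit 2 = 1: r = r^2 * 2 mod 41 = 4^2 * 2 = 16*2 = 32
  -> s = B^a = 32

Answer: 14 2 32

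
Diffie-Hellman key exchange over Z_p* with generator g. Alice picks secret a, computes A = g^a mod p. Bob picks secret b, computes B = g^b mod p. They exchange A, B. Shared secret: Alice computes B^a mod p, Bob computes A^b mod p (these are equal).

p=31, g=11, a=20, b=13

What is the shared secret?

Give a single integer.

A = 11^20 mod 31  (bits of 20 = 10100)
  bit 0 = 1: r = r^2 * 11 mod 31 = 1^2 * 11 = 1*11 = 11
  bit 1 = 0: r = r^2 mod 31 = 11^2 = 28
  bit 2 = 1: r = r^2 * 11 mod 31 = 28^2 * 11 = 9*11 = 6
  bit 3 = 0: r = r^2 mod 31 = 6^2 = 5
  bit 4 = 0: r = r^2 mod 31 = 5^2 = 25
  -> A = 25
B = 11^13 mod 31  (bits of 13 = 1101)
  bit 0 = 1: r = r^2 * 11 mod 31 = 1^2 * 11 = 1*11 = 11
  bit 1 = 1: r = r^2 * 11 mod 31 = 11^2 * 11 = 28*11 = 29
  bit 2 = 0: r = r^2 mod 31 = 29^2 = 4
  bit 3 = 1: r = r^2 * 11 mod 31 = 4^2 * 11 = 16*11 = 21
  -> B = 21
s = B^a = 21^20 mod 31  (bits of 20 = 10100)
  bit 0 = 1: r = r^2 * 21 mod 31 = 1^2 * 21 = 1*21 = 21
  bit 1 = 0: r = r^2 mod 31 = 21^2 = 7
  bit 2 = 1: r = r^2 * 21 mod 31 = 7^2 * 21 = 18*21 = 6
  bit 3 = 0: r = r^2 mod 31 = 6^2 = 5
  bit 4 = 0: r = r^2 mod 31 = 5^2 = 25
  -> s = B^a = 25

Answer: 25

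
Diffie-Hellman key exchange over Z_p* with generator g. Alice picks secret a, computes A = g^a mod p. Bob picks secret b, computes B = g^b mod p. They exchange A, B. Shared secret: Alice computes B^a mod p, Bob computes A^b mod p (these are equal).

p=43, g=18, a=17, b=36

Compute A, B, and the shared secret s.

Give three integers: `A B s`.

Answer: 33 21 16

Derivation:
A = 18^17 mod 43  (bits of 17 = 10001)
  bit 0 = 1: r = r^2 * 18 mod 43 = 1^2 * 18 = 1*18 = 18
  bit 1 = 0: r = r^2 mod 43 = 18^2 = 23
  bit 2 = 0: r = r^2 mod 43 = 23^2 = 13
  bit 3 = 0: r = r^2 mod 43 = 13^2 = 40
  bit 4 = 1: r = r^2 * 18 mod 43 = 40^2 * 18 = 9*18 = 33
  -> A = 33
B = 18^36 mod 43  (bits of 36 = 100100)
  bit 0 = 1: r = r^2 * 18 mod 43 = 1^2 * 18 = 1*18 = 18
  bit 1 = 0: r = r^2 mod 43 = 18^2 = 23
  bit 2 = 0: r = r^2 mod 43 = 23^2 = 13
  bit 3 = 1: r = r^2 * 18 mod 43 = 13^2 * 18 = 40*18 = 32
  bit 4 = 0: r = r^2 mod 43 = 32^2 = 35
  bit 5 = 0: r = r^2 mod 43 = 35^2 = 21
  -> B = 21
s = B^a = 21^17 mod 43  (bits of 17 = 10001)
  bit 0 = 1: r = r^2 * 21 mod 43 = 1^2 * 21 = 1*21 = 21
  bit 1 = 0: r = r^2 mod 43 = 21^2 = 11
  bit 2 = 0: r = r^2 mod 43 = 11^2 = 35
  bit 3 = 0: r = r^2 mod 43 = 35^2 = 21
  bit 4 = 1: r = r^2 * 21 mod 43 = 21^2 * 21 = 11*21 = 16
  -> s = B^a = 16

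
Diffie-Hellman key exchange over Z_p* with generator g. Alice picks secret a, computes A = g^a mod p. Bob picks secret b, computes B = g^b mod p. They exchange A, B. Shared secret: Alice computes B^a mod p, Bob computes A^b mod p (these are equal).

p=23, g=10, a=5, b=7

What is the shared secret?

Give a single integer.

A = 10^5 mod 23  (bits of 5 = 101)
  bit 0 = 1: r = r^2 * 10 mod 23 = 1^2 * 10 = 1*10 = 10
  bit 1 = 0: r = r^2 mod 23 = 10^2 = 8
  bit 2 = 1: r = r^2 * 10 mod 23 = 8^2 * 10 = 18*10 = 19
  -> A = 19
B = 10^7 mod 23  (bits of 7 = 111)
  bit 0 = 1: r = r^2 * 10 mod 23 = 1^2 * 10 = 1*10 = 10
  bit 1 = 1: r = r^2 * 10 mod 23 = 10^2 * 10 = 8*10 = 11
  bit 2 = 1: r = r^2 * 10 mod 23 = 11^2 * 10 = 6*10 = 14
  -> B = 14
s = B^a = 14^5 mod 23  (bits of 5 = 101)
  bit 0 = 1: r = r^2 * 14 mod 23 = 1^2 * 14 = 1*14 = 14
  bit 1 = 0: r = r^2 mod 23 = 14^2 = 12
  bit 2 = 1: r = r^2 * 14 mod 23 = 12^2 * 14 = 6*14 = 15
  -> s = B^a = 15

Answer: 15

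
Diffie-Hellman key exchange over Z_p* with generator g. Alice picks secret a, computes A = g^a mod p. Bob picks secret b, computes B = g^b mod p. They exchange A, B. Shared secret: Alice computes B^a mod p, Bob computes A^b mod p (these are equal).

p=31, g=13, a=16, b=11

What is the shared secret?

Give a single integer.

Answer: 28

Derivation:
A = 13^16 mod 31  (bits of 16 = 10000)
  bit 0 = 1: r = r^2 * 13 mod 31 = 1^2 * 13 = 1*13 = 13
  bit 1 = 0: r = r^2 mod 31 = 13^2 = 14
  bit 2 = 0: r = r^2 mod 31 = 14^2 = 10
  bit 3 = 0: r = r^2 mod 31 = 10^2 = 7
  bit 4 = 0: r = r^2 mod 31 = 7^2 = 18
  -> A = 18
B = 13^11 mod 31  (bits of 11 = 1011)
  bit 0 = 1: r = r^2 * 13 mod 31 = 1^2 * 13 = 1*13 = 13
  bit 1 = 0: r = r^2 mod 31 = 13^2 = 14
  bit 2 = 1: r = r^2 * 13 mod 31 = 14^2 * 13 = 10*13 = 6
  bit 3 = 1: r = r^2 * 13 mod 31 = 6^2 * 13 = 5*13 = 3
  -> B = 3
s = B^a = 3^16 mod 31  (bits of 16 = 10000)
  bit 0 = 1: r = r^2 * 3 mod 31 = 1^2 * 3 = 1*3 = 3
  bit 1 = 0: r = r^2 mod 31 = 3^2 = 9
  bit 2 = 0: r = r^2 mod 31 = 9^2 = 19
  bit 3 = 0: r = r^2 mod 31 = 19^2 = 20
  bit 4 = 0: r = r^2 mod 31 = 20^2 = 28
  -> s = B^a = 28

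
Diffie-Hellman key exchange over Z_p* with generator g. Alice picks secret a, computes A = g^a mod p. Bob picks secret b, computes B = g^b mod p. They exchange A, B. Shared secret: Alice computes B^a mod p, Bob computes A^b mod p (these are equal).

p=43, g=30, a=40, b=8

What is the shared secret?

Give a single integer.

Answer: 31

Derivation:
A = 30^40 mod 43  (bits of 40 = 101000)
  bit 0 = 1: r = r^2 * 30 mod 43 = 1^2 * 30 = 1*30 = 30
  bit 1 = 0: r = r^2 mod 43 = 30^2 = 40
  bit 2 = 1: r = r^2 * 30 mod 43 = 40^2 * 30 = 9*30 = 12
  bit 3 = 0: r = r^2 mod 43 = 12^2 = 15
  bit 4 = 0: r = r^2 mod 43 = 15^2 = 10
  bit 5 = 0: r = r^2 mod 43 = 10^2 = 14
  -> A = 14
B = 30^8 mod 43  (bits of 8 = 1000)
  bit 0 = 1: r = r^2 * 30 mod 43 = 1^2 * 30 = 1*30 = 30
  bit 1 = 0: r = r^2 mod 43 = 30^2 = 40
  bit 2 = 0: r = r^2 mod 43 = 40^2 = 9
  bit 3 = 0: r = r^2 mod 43 = 9^2 = 38
  -> B = 38
s = B^a = 38^40 mod 43  (bits of 40 = 101000)
  bit 0 = 1: r = r^2 * 38 mod 43 = 1^2 * 38 = 1*38 = 38
  bit 1 = 0: r = r^2 mod 43 = 38^2 = 25
  bit 2 = 1: r = r^2 * 38 mod 43 = 25^2 * 38 = 23*38 = 14
  bit 3 = 0: r = r^2 mod 43 = 14^2 = 24
  bit 4 = 0: r = r^2 mod 43 = 24^2 = 17
  bit 5 = 0: r = r^2 mod 43 = 17^2 = 31
  -> s = B^a = 31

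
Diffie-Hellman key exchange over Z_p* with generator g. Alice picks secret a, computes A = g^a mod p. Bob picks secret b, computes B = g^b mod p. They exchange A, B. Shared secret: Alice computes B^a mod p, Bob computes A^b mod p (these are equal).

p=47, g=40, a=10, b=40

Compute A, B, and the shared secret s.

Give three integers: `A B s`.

A = 40^10 mod 47  (bits of 10 = 1010)
  bit 0 = 1: r = r^2 * 40 mod 47 = 1^2 * 40 = 1*40 = 40
  bit 1 = 0: r = r^2 mod 47 = 40^2 = 2
  bit 2 = 1: r = r^2 * 40 mod 47 = 2^2 * 40 = 4*40 = 19
  bit 3 = 0: r = r^2 mod 47 = 19^2 = 32
  -> A = 32
B = 40^40 mod 47  (bits of 40 = 101000)
  bit 0 = 1: r = r^2 * 40 mod 47 = 1^2 * 40 = 1*40 = 40
  bit 1 = 0: r = r^2 mod 47 = 40^2 = 2
  bit 2 = 1: r = r^2 * 40 mod 47 = 2^2 * 40 = 4*40 = 19
  bit 3 = 0: r = r^2 mod 47 = 19^2 = 32
  bit 4 = 0: r = r^2 mod 47 = 32^2 = 37
  bit 5 = 0: r = r^2 mod 47 = 37^2 = 6
  -> B = 6
s = B^a = 6^10 mod 47  (bits of 10 = 1010)
  bit 0 = 1: r = r^2 * 6 mod 47 = 1^2 * 6 = 1*6 = 6
  bit 1 = 0: r = r^2 mod 47 = 6^2 = 36
  bit 2 = 1: r = r^2 * 6 mod 47 = 36^2 * 6 = 27*6 = 21
  bit 3 = 0: r = r^2 mod 47 = 21^2 = 18
  -> s = B^a = 18

Answer: 32 6 18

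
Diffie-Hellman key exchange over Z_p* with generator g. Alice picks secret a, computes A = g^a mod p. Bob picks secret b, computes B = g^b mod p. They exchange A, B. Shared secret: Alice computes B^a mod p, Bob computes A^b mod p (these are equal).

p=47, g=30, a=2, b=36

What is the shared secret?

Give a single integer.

A = 30^2 mod 47  (bits of 2 = 10)
  bit 0 = 1: r = r^2 * 30 mod 47 = 1^2 * 30 = 1*30 = 30
  bit 1 = 0: r = r^2 mod 47 = 30^2 = 7
  -> A = 7
B = 30^36 mod 47  (bits of 36 = 100100)
  bit 0 = 1: r = r^2 * 30 mod 47 = 1^2 * 30 = 1*30 = 30
  bit 1 = 0: r = r^2 mod 47 = 30^2 = 7
  bit 2 = 0: r = r^2 mod 47 = 7^2 = 2
  bit 3 = 1: r = r^2 * 30 mod 47 = 2^2 * 30 = 4*30 = 26
  bit 4 = 0: r = r^2 mod 47 = 26^2 = 18
  bit 5 = 0: r = r^2 mod 47 = 18^2 = 42
  -> B = 42
s = B^a = 42^2 mod 47  (bits of 2 = 10)
  bit 0 = 1: r = r^2 * 42 mod 47 = 1^2 * 42 = 1*42 = 42
  bit 1 = 0: r = r^2 mod 47 = 42^2 = 25
  -> s = B^a = 25

Answer: 25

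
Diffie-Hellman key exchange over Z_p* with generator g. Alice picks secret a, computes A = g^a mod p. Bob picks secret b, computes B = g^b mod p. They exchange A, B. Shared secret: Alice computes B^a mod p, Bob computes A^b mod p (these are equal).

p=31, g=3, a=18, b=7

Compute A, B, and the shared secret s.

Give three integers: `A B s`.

A = 3^18 mod 31  (bits of 18 = 10010)
  bit 0 = 1: r = r^2 * 3 mod 31 = 1^2 * 3 = 1*3 = 3
  bit 1 = 0: r = r^2 mod 31 = 3^2 = 9
  bit 2 = 0: r = r^2 mod 31 = 9^2 = 19
  bit 3 = 1: r = r^2 * 3 mod 31 = 19^2 * 3 = 20*3 = 29
  bit 4 = 0: r = r^2 mod 31 = 29^2 = 4
  -> A = 4
B = 3^7 mod 31  (bits of 7 = 111)
  bit 0 = 1: r = r^2 * 3 mod 31 = 1^2 * 3 = 1*3 = 3
  bit 1 = 1: r = r^2 * 3 mod 31 = 3^2 * 3 = 9*3 = 27
  bit 2 = 1: r = r^2 * 3 mod 31 = 27^2 * 3 = 16*3 = 17
  -> B = 17
s = B^a = 17^18 mod 31  (bits of 18 = 10010)
  bit 0 = 1: r = r^2 * 17 mod 31 = 1^2 * 17 = 1*17 = 17
  bit 1 = 0: r = r^2 mod 31 = 17^2 = 10
  bit 2 = 0: r = r^2 mod 31 = 10^2 = 7
  bit 3 = 1: r = r^2 * 17 mod 31 = 7^2 * 17 = 18*17 = 27
  bit 4 = 0: r = r^2 mod 31 = 27^2 = 16
  -> s = B^a = 16

Answer: 4 17 16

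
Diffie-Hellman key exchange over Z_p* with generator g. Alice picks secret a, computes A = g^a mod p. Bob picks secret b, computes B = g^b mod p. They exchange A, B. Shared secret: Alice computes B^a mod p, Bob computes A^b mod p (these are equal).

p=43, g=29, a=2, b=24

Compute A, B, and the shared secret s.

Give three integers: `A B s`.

A = 29^2 mod 43  (bits of 2 = 10)
  bit 0 = 1: r = r^2 * 29 mod 43 = 1^2 * 29 = 1*29 = 29
  bit 1 = 0: r = r^2 mod 43 = 29^2 = 24
  -> A = 24
B = 29^24 mod 43  (bits of 24 = 11000)
  bit 0 = 1: r = r^2 * 29 mod 43 = 1^2 * 29 = 1*29 = 29
  bit 1 = 1: r = r^2 * 29 mod 43 = 29^2 * 29 = 24*29 = 8
  bit 2 = 0: r = r^2 mod 43 = 8^2 = 21
  bit 3 = 0: r = r^2 mod 43 = 21^2 = 11
  bit 4 = 0: r = r^2 mod 43 = 11^2 = 35
  -> B = 35
s = B^a = 35^2 mod 43  (bits of 2 = 10)
  bit 0 = 1: r = r^2 * 35 mod 43 = 1^2 * 35 = 1*35 = 35
  bit 1 = 0: r = r^2 mod 43 = 35^2 = 21
  -> s = B^a = 21

Answer: 24 35 21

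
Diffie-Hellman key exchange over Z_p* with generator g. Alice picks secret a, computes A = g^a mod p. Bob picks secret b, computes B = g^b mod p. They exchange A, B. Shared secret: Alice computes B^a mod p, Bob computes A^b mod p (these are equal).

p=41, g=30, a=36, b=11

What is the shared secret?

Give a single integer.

A = 30^36 mod 41  (bits of 36 = 100100)
  bit 0 = 1: r = r^2 * 30 mod 41 = 1^2 * 30 = 1*30 = 30
  bit 1 = 0: r = r^2 mod 41 = 30^2 = 39
  bit 2 = 0: r = r^2 mod 41 = 39^2 = 4
  bit 3 = 1: r = r^2 * 30 mod 41 = 4^2 * 30 = 16*30 = 29
  bit 4 = 0: r = r^2 mod 41 = 29^2 = 21
  bit 5 = 0: r = r^2 mod 41 = 21^2 = 31
  -> A = 31
B = 30^11 mod 41  (bits of 11 = 1011)
  bit 0 = 1: r = r^2 * 30 mod 41 = 1^2 * 30 = 1*30 = 30
  bit 1 = 0: r = r^2 mod 41 = 30^2 = 39
  bit 2 = 1: r = r^2 * 30 mod 41 = 39^2 * 30 = 4*30 = 38
  bit 3 = 1: r = r^2 * 30 mod 41 = 38^2 * 30 = 9*30 = 24
  -> B = 24
s = B^a = 24^36 mod 41  (bits of 36 = 100100)
  bit 0 = 1: r = r^2 * 24 mod 41 = 1^2 * 24 = 1*24 = 24
  bit 1 = 0: r = r^2 mod 41 = 24^2 = 2
  bit 2 = 0: r = r^2 mod 41 = 2^2 = 4
  bit 3 = 1: r = r^2 * 24 mod 41 = 4^2 * 24 = 16*24 = 15
  bit 4 = 0: r = r^2 mod 41 = 15^2 = 20
  bit 5 = 0: r = r^2 mod 41 = 20^2 = 31
  -> s = B^a = 31

Answer: 31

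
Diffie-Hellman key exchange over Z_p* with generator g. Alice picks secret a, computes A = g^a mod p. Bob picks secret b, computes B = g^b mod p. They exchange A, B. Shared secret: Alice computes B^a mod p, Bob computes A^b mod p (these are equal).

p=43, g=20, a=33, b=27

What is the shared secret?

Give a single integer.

Answer: 8

Derivation:
A = 20^33 mod 43  (bits of 33 = 100001)
  bit 0 = 1: r = r^2 * 20 mod 43 = 1^2 * 20 = 1*20 = 20
  bit 1 = 0: r = r^2 mod 43 = 20^2 = 13
  bit 2 = 0: r = r^2 mod 43 = 13^2 = 40
  bit 3 = 0: r = r^2 mod 43 = 40^2 = 9
  bit 4 = 0: r = r^2 mod 43 = 9^2 = 38
  bit 5 = 1: r = r^2 * 20 mod 43 = 38^2 * 20 = 25*20 = 27
  -> A = 27
B = 20^27 mod 43  (bits of 27 = 11011)
  bit 0 = 1: r = r^2 * 20 mod 43 = 1^2 * 20 = 1*20 = 20
  bit 1 = 1: r = r^2 * 20 mod 43 = 20^2 * 20 = 13*20 = 2
  bit 2 = 0: r = r^2 mod 43 = 2^2 = 4
  bit 3 = 1: r = r^2 * 20 mod 43 = 4^2 * 20 = 16*20 = 19
  bit 4 = 1: r = r^2 * 20 mod 43 = 19^2 * 20 = 17*20 = 39
  -> B = 39
s = B^a = 39^33 mod 43  (bits of 33 = 100001)
  bit 0 = 1: r = r^2 * 39 mod 43 = 1^2 * 39 = 1*39 = 39
  bit 1 = 0: r = r^2 mod 43 = 39^2 = 16
  bit 2 = 0: r = r^2 mod 43 = 16^2 = 41
  bit 3 = 0: r = r^2 mod 43 = 41^2 = 4
  bit 4 = 0: r = r^2 mod 43 = 4^2 = 16
  bit 5 = 1: r = r^2 * 39 mod 43 = 16^2 * 39 = 41*39 = 8
  -> s = B^a = 8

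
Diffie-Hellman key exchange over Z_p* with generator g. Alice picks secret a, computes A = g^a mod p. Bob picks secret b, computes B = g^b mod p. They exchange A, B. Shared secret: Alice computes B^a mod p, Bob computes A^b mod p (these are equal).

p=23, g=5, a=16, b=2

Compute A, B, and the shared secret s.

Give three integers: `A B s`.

Answer: 3 2 9

Derivation:
A = 5^16 mod 23  (bits of 16 = 10000)
  bit 0 = 1: r = r^2 * 5 mod 23 = 1^2 * 5 = 1*5 = 5
  bit 1 = 0: r = r^2 mod 23 = 5^2 = 2
  bit 2 = 0: r = r^2 mod 23 = 2^2 = 4
  bit 3 = 0: r = r^2 mod 23 = 4^2 = 16
  bit 4 = 0: r = r^2 mod 23 = 16^2 = 3
  -> A = 3
B = 5^2 mod 23  (bits of 2 = 10)
  bit 0 = 1: r = r^2 * 5 mod 23 = 1^2 * 5 = 1*5 = 5
  bit 1 = 0: r = r^2 mod 23 = 5^2 = 2
  -> B = 2
s = B^a = 2^16 mod 23  (bits of 16 = 10000)
  bit 0 = 1: r = r^2 * 2 mod 23 = 1^2 * 2 = 1*2 = 2
  bit 1 = 0: r = r^2 mod 23 = 2^2 = 4
  bit 2 = 0: r = r^2 mod 23 = 4^2 = 16
  bit 3 = 0: r = r^2 mod 23 = 16^2 = 3
  bit 4 = 0: r = r^2 mod 23 = 3^2 = 9
  -> s = B^a = 9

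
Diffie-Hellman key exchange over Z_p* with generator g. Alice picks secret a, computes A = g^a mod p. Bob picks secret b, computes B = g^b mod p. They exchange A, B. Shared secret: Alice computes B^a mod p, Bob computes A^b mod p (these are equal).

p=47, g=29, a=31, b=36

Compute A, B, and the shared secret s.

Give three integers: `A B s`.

A = 29^31 mod 47  (bits of 31 = 11111)
  bit 0 = 1: r = r^2 * 29 mod 47 = 1^2 * 29 = 1*29 = 29
  bit 1 = 1: r = r^2 * 29 mod 47 = 29^2 * 29 = 42*29 = 43
  bit 2 = 1: r = r^2 * 29 mod 47 = 43^2 * 29 = 16*29 = 41
  bit 3 = 1: r = r^2 * 29 mod 47 = 41^2 * 29 = 36*29 = 10
  bit 4 = 1: r = r^2 * 29 mod 47 = 10^2 * 29 = 6*29 = 33
  -> A = 33
B = 29^36 mod 47  (bits of 36 = 100100)
  bit 0 = 1: r = r^2 * 29 mod 47 = 1^2 * 29 = 1*29 = 29
  bit 1 = 0: r = r^2 mod 47 = 29^2 = 42
  bit 2 = 0: r = r^2 mod 47 = 42^2 = 25
  bit 3 = 1: r = r^2 * 29 mod 47 = 25^2 * 29 = 14*29 = 30
  bit 4 = 0: r = r^2 mod 47 = 30^2 = 7
  bit 5 = 0: r = r^2 mod 47 = 7^2 = 2
  -> B = 2
s = B^a = 2^31 mod 47  (bits of 31 = 11111)
  bit 0 = 1: r = r^2 * 2 mod 47 = 1^2 * 2 = 1*2 = 2
  bit 1 = 1: r = r^2 * 2 mod 47 = 2^2 * 2 = 4*2 = 8
  bit 2 = 1: r = r^2 * 2 mod 47 = 8^2 * 2 = 17*2 = 34
  bit 3 = 1: r = r^2 * 2 mod 47 = 34^2 * 2 = 28*2 = 9
  bit 4 = 1: r = r^2 * 2 mod 47 = 9^2 * 2 = 34*2 = 21
  -> s = B^a = 21

Answer: 33 2 21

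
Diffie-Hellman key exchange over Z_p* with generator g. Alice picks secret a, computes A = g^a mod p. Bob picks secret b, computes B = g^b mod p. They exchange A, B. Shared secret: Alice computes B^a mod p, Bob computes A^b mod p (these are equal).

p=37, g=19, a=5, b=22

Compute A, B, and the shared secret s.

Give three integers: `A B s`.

Answer: 22 30 28

Derivation:
A = 19^5 mod 37  (bits of 5 = 101)
  bit 0 = 1: r = r^2 * 19 mod 37 = 1^2 * 19 = 1*19 = 19
  bit 1 = 0: r = r^2 mod 37 = 19^2 = 28
  bit 2 = 1: r = r^2 * 19 mod 37 = 28^2 * 19 = 7*19 = 22
  -> A = 22
B = 19^22 mod 37  (bits of 22 = 10110)
  bit 0 = 1: r = r^2 * 19 mod 37 = 1^2 * 19 = 1*19 = 19
  bit 1 = 0: r = r^2 mod 37 = 19^2 = 28
  bit 2 = 1: r = r^2 * 19 mod 37 = 28^2 * 19 = 7*19 = 22
  bit 3 = 1: r = r^2 * 19 mod 37 = 22^2 * 19 = 3*19 = 20
  bit 4 = 0: r = r^2 mod 37 = 20^2 = 30
  -> B = 30
s = B^a = 30^5 mod 37  (bits of 5 = 101)
  bit 0 = 1: r = r^2 * 30 mod 37 = 1^2 * 30 = 1*30 = 30
  bit 1 = 0: r = r^2 mod 37 = 30^2 = 12
  bit 2 = 1: r = r^2 * 30 mod 37 = 12^2 * 30 = 33*30 = 28
  -> s = B^a = 28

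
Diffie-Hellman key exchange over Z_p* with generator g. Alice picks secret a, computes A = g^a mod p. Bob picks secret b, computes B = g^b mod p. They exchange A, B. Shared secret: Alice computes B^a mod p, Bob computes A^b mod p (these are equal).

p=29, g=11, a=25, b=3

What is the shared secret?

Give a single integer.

A = 11^25 mod 29  (bits of 25 = 11001)
  bit 0 = 1: r = r^2 * 11 mod 29 = 1^2 * 11 = 1*11 = 11
  bit 1 = 1: r = r^2 * 11 mod 29 = 11^2 * 11 = 5*11 = 26
  bit 2 = 0: r = r^2 mod 29 = 26^2 = 9
  bit 3 = 0: r = r^2 mod 29 = 9^2 = 23
  bit 4 = 1: r = r^2 * 11 mod 29 = 23^2 * 11 = 7*11 = 19
  -> A = 19
B = 11^3 mod 29  (bits of 3 = 11)
  bit 0 = 1: r = r^2 * 11 mod 29 = 1^2 * 11 = 1*11 = 11
  bit 1 = 1: r = r^2 * 11 mod 29 = 11^2 * 11 = 5*11 = 26
  -> B = 26
s = B^a = 26^25 mod 29  (bits of 25 = 11001)
  bit 0 = 1: r = r^2 * 26 mod 29 = 1^2 * 26 = 1*26 = 26
  bit 1 = 1: r = r^2 * 26 mod 29 = 26^2 * 26 = 9*26 = 2
  bit 2 = 0: r = r^2 mod 29 = 2^2 = 4
  bit 3 = 0: r = r^2 mod 29 = 4^2 = 16
  bit 4 = 1: r = r^2 * 26 mod 29 = 16^2 * 26 = 24*26 = 15
  -> s = B^a = 15

Answer: 15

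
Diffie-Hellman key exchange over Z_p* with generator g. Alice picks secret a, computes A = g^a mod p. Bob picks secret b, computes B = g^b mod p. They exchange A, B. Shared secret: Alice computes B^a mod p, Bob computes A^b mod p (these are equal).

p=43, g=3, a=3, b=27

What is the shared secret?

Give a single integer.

Answer: 8

Derivation:
A = 3^3 mod 43  (bits of 3 = 11)
  bit 0 = 1: r = r^2 * 3 mod 43 = 1^2 * 3 = 1*3 = 3
  bit 1 = 1: r = r^2 * 3 mod 43 = 3^2 * 3 = 9*3 = 27
  -> A = 27
B = 3^27 mod 43  (bits of 27 = 11011)
  bit 0 = 1: r = r^2 * 3 mod 43 = 1^2 * 3 = 1*3 = 3
  bit 1 = 1: r = r^2 * 3 mod 43 = 3^2 * 3 = 9*3 = 27
  bit 2 = 0: r = r^2 mod 43 = 27^2 = 41
  bit 3 = 1: r = r^2 * 3 mod 43 = 41^2 * 3 = 4*3 = 12
  bit 4 = 1: r = r^2 * 3 mod 43 = 12^2 * 3 = 15*3 = 2
  -> B = 2
s = B^a = 2^3 mod 43  (bits of 3 = 11)
  bit 0 = 1: r = r^2 * 2 mod 43 = 1^2 * 2 = 1*2 = 2
  bit 1 = 1: r = r^2 * 2 mod 43 = 2^2 * 2 = 4*2 = 8
  -> s = B^a = 8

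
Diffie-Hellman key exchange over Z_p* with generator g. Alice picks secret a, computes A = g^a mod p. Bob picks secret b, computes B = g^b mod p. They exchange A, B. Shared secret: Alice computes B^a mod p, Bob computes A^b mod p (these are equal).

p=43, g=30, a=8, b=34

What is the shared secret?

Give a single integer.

Answer: 10

Derivation:
A = 30^8 mod 43  (bits of 8 = 1000)
  bit 0 = 1: r = r^2 * 30 mod 43 = 1^2 * 30 = 1*30 = 30
  bit 1 = 0: r = r^2 mod 43 = 30^2 = 40
  bit 2 = 0: r = r^2 mod 43 = 40^2 = 9
  bit 3 = 0: r = r^2 mod 43 = 9^2 = 38
  -> A = 38
B = 30^34 mod 43  (bits of 34 = 100010)
  bit 0 = 1: r = r^2 * 30 mod 43 = 1^2 * 30 = 1*30 = 30
  bit 1 = 0: r = r^2 mod 43 = 30^2 = 40
  bit 2 = 0: r = r^2 mod 43 = 40^2 = 9
  bit 3 = 0: r = r^2 mod 43 = 9^2 = 38
  bit 4 = 1: r = r^2 * 30 mod 43 = 38^2 * 30 = 25*30 = 19
  bit 5 = 0: r = r^2 mod 43 = 19^2 = 17
  -> B = 17
s = B^a = 17^8 mod 43  (bits of 8 = 1000)
  bit 0 = 1: r = r^2 * 17 mod 43 = 1^2 * 17 = 1*17 = 17
  bit 1 = 0: r = r^2 mod 43 = 17^2 = 31
  bit 2 = 0: r = r^2 mod 43 = 31^2 = 15
  bit 3 = 0: r = r^2 mod 43 = 15^2 = 10
  -> s = B^a = 10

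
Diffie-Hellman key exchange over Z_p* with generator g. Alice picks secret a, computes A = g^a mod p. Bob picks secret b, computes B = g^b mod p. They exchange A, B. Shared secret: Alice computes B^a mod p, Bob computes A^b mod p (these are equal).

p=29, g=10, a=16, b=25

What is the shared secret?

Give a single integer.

Answer: 25

Derivation:
A = 10^16 mod 29  (bits of 16 = 10000)
  bit 0 = 1: r = r^2 * 10 mod 29 = 1^2 * 10 = 1*10 = 10
  bit 1 = 0: r = r^2 mod 29 = 10^2 = 13
  bit 2 = 0: r = r^2 mod 29 = 13^2 = 24
  bit 3 = 0: r = r^2 mod 29 = 24^2 = 25
  bit 4 = 0: r = r^2 mod 29 = 25^2 = 16
  -> A = 16
B = 10^25 mod 29  (bits of 25 = 11001)
  bit 0 = 1: r = r^2 * 10 mod 29 = 1^2 * 10 = 1*10 = 10
  bit 1 = 1: r = r^2 * 10 mod 29 = 10^2 * 10 = 13*10 = 14
  bit 2 = 0: r = r^2 mod 29 = 14^2 = 22
  bit 3 = 0: r = r^2 mod 29 = 22^2 = 20
  bit 4 = 1: r = r^2 * 10 mod 29 = 20^2 * 10 = 23*10 = 27
  -> B = 27
s = B^a = 27^16 mod 29  (bits of 16 = 10000)
  bit 0 = 1: r = r^2 * 27 mod 29 = 1^2 * 27 = 1*27 = 27
  bit 1 = 0: r = r^2 mod 29 = 27^2 = 4
  bit 2 = 0: r = r^2 mod 29 = 4^2 = 16
  bit 3 = 0: r = r^2 mod 29 = 16^2 = 24
  bit 4 = 0: r = r^2 mod 29 = 24^2 = 25
  -> s = B^a = 25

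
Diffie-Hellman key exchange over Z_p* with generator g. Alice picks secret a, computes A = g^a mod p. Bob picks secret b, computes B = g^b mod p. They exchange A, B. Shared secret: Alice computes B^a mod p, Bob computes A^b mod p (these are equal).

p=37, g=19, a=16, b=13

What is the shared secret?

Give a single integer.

Answer: 34

Derivation:
A = 19^16 mod 37  (bits of 16 = 10000)
  bit 0 = 1: r = r^2 * 19 mod 37 = 1^2 * 19 = 1*19 = 19
  bit 1 = 0: r = r^2 mod 37 = 19^2 = 28
  bit 2 = 0: r = r^2 mod 37 = 28^2 = 7
  bit 3 = 0: r = r^2 mod 37 = 7^2 = 12
  bit 4 = 0: r = r^2 mod 37 = 12^2 = 33
  -> A = 33
B = 19^13 mod 37  (bits of 13 = 1101)
  bit 0 = 1: r = r^2 * 19 mod 37 = 1^2 * 19 = 1*19 = 19
  bit 1 = 1: r = r^2 * 19 mod 37 = 19^2 * 19 = 28*19 = 14
  bit 2 = 0: r = r^2 mod 37 = 14^2 = 11
  bit 3 = 1: r = r^2 * 19 mod 37 = 11^2 * 19 = 10*19 = 5
  -> B = 5
s = B^a = 5^16 mod 37  (bits of 16 = 10000)
  bit 0 = 1: r = r^2 * 5 mod 37 = 1^2 * 5 = 1*5 = 5
  bit 1 = 0: r = r^2 mod 37 = 5^2 = 25
  bit 2 = 0: r = r^2 mod 37 = 25^2 = 33
  bit 3 = 0: r = r^2 mod 37 = 33^2 = 16
  bit 4 = 0: r = r^2 mod 37 = 16^2 = 34
  -> s = B^a = 34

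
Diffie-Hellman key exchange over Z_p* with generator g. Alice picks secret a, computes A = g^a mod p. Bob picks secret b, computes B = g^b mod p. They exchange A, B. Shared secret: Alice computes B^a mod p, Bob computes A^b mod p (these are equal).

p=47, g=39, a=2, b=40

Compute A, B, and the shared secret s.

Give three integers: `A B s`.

Answer: 17 32 37

Derivation:
A = 39^2 mod 47  (bits of 2 = 10)
  bit 0 = 1: r = r^2 * 39 mod 47 = 1^2 * 39 = 1*39 = 39
  bit 1 = 0: r = r^2 mod 47 = 39^2 = 17
  -> A = 17
B = 39^40 mod 47  (bits of 40 = 101000)
  bit 0 = 1: r = r^2 * 39 mod 47 = 1^2 * 39 = 1*39 = 39
  bit 1 = 0: r = r^2 mod 47 = 39^2 = 17
  bit 2 = 1: r = r^2 * 39 mod 47 = 17^2 * 39 = 7*39 = 38
  bit 3 = 0: r = r^2 mod 47 = 38^2 = 34
  bit 4 = 0: r = r^2 mod 47 = 34^2 = 28
  bit 5 = 0: r = r^2 mod 47 = 28^2 = 32
  -> B = 32
s = B^a = 32^2 mod 47  (bits of 2 = 10)
  bit 0 = 1: r = r^2 * 32 mod 47 = 1^2 * 32 = 1*32 = 32
  bit 1 = 0: r = r^2 mod 47 = 32^2 = 37
  -> s = B^a = 37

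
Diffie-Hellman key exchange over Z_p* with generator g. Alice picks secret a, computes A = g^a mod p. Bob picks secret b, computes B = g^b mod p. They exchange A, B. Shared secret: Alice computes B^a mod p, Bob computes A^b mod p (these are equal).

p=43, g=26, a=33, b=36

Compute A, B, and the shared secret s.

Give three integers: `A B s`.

Answer: 22 16 21

Derivation:
A = 26^33 mod 43  (bits of 33 = 100001)
  bit 0 = 1: r = r^2 * 26 mod 43 = 1^2 * 26 = 1*26 = 26
  bit 1 = 0: r = r^2 mod 43 = 26^2 = 31
  bit 2 = 0: r = r^2 mod 43 = 31^2 = 15
  bit 3 = 0: r = r^2 mod 43 = 15^2 = 10
  bit 4 = 0: r = r^2 mod 43 = 10^2 = 14
  bit 5 = 1: r = r^2 * 26 mod 43 = 14^2 * 26 = 24*26 = 22
  -> A = 22
B = 26^36 mod 43  (bits of 36 = 100100)
  bit 0 = 1: r = r^2 * 26 mod 43 = 1^2 * 26 = 1*26 = 26
  bit 1 = 0: r = r^2 mod 43 = 26^2 = 31
  bit 2 = 0: r = r^2 mod 43 = 31^2 = 15
  bit 3 = 1: r = r^2 * 26 mod 43 = 15^2 * 26 = 10*26 = 2
  bit 4 = 0: r = r^2 mod 43 = 2^2 = 4
  bit 5 = 0: r = r^2 mod 43 = 4^2 = 16
  -> B = 16
s = B^a = 16^33 mod 43  (bits of 33 = 100001)
  bit 0 = 1: r = r^2 * 16 mod 43 = 1^2 * 16 = 1*16 = 16
  bit 1 = 0: r = r^2 mod 43 = 16^2 = 41
  bit 2 = 0: r = r^2 mod 43 = 41^2 = 4
  bit 3 = 0: r = r^2 mod 43 = 4^2 = 16
  bit 4 = 0: r = r^2 mod 43 = 16^2 = 41
  bit 5 = 1: r = r^2 * 16 mod 43 = 41^2 * 16 = 4*16 = 21
  -> s = B^a = 21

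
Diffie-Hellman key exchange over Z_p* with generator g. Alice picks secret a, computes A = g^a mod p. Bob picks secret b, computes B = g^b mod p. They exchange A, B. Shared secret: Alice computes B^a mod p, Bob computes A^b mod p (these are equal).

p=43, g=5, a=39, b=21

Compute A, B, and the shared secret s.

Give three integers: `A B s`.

Answer: 32 42 42

Derivation:
A = 5^39 mod 43  (bits of 39 = 100111)
  bit 0 = 1: r = r^2 * 5 mod 43 = 1^2 * 5 = 1*5 = 5
  bit 1 = 0: r = r^2 mod 43 = 5^2 = 25
  bit 2 = 0: r = r^2 mod 43 = 25^2 = 23
  bit 3 = 1: r = r^2 * 5 mod 43 = 23^2 * 5 = 13*5 = 22
  bit 4 = 1: r = r^2 * 5 mod 43 = 22^2 * 5 = 11*5 = 12
  bit 5 = 1: r = r^2 * 5 mod 43 = 12^2 * 5 = 15*5 = 32
  -> A = 32
B = 5^21 mod 43  (bits of 21 = 10101)
  bit 0 = 1: r = r^2 * 5 mod 43 = 1^2 * 5 = 1*5 = 5
  bit 1 = 0: r = r^2 mod 43 = 5^2 = 25
  bit 2 = 1: r = r^2 * 5 mod 43 = 25^2 * 5 = 23*5 = 29
  bit 3 = 0: r = r^2 mod 43 = 29^2 = 24
  bit 4 = 1: r = r^2 * 5 mod 43 = 24^2 * 5 = 17*5 = 42
  -> B = 42
s = B^a = 42^39 mod 43  (bits of 39 = 100111)
  bit 0 = 1: r = r^2 * 42 mod 43 = 1^2 * 42 = 1*42 = 42
  bit 1 = 0: r = r^2 mod 43 = 42^2 = 1
  bit 2 = 0: r = r^2 mod 43 = 1^2 = 1
  bit 3 = 1: r = r^2 * 42 mod 43 = 1^2 * 42 = 1*42 = 42
  bit 4 = 1: r = r^2 * 42 mod 43 = 42^2 * 42 = 1*42 = 42
  bit 5 = 1: r = r^2 * 42 mod 43 = 42^2 * 42 = 1*42 = 42
  -> s = B^a = 42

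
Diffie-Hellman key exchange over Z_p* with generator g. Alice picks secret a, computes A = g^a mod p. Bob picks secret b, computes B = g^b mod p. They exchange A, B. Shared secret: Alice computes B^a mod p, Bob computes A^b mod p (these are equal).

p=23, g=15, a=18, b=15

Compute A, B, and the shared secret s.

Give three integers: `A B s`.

Answer: 12 21 13

Derivation:
A = 15^18 mod 23  (bits of 18 = 10010)
  bit 0 = 1: r = r^2 * 15 mod 23 = 1^2 * 15 = 1*15 = 15
  bit 1 = 0: r = r^2 mod 23 = 15^2 = 18
  bit 2 = 0: r = r^2 mod 23 = 18^2 = 2
  bit 3 = 1: r = r^2 * 15 mod 23 = 2^2 * 15 = 4*15 = 14
  bit 4 = 0: r = r^2 mod 23 = 14^2 = 12
  -> A = 12
B = 15^15 mod 23  (bits of 15 = 1111)
  bit 0 = 1: r = r^2 * 15 mod 23 = 1^2 * 15 = 1*15 = 15
  bit 1 = 1: r = r^2 * 15 mod 23 = 15^2 * 15 = 18*15 = 17
  bit 2 = 1: r = r^2 * 15 mod 23 = 17^2 * 15 = 13*15 = 11
  bit 3 = 1: r = r^2 * 15 mod 23 = 11^2 * 15 = 6*15 = 21
  -> B = 21
s = B^a = 21^18 mod 23  (bits of 18 = 10010)
  bit 0 = 1: r = r^2 * 21 mod 23 = 1^2 * 21 = 1*21 = 21
  bit 1 = 0: r = r^2 mod 23 = 21^2 = 4
  bit 2 = 0: r = r^2 mod 23 = 4^2 = 16
  bit 3 = 1: r = r^2 * 21 mod 23 = 16^2 * 21 = 3*21 = 17
  bit 4 = 0: r = r^2 mod 23 = 17^2 = 13
  -> s = B^a = 13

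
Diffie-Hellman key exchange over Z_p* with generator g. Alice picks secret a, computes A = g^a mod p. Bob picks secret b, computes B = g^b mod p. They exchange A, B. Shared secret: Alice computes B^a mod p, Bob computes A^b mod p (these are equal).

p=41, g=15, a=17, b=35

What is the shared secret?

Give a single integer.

Answer: 3

Derivation:
A = 15^17 mod 41  (bits of 17 = 10001)
  bit 0 = 1: r = r^2 * 15 mod 41 = 1^2 * 15 = 1*15 = 15
  bit 1 = 0: r = r^2 mod 41 = 15^2 = 20
  bit 2 = 0: r = r^2 mod 41 = 20^2 = 31
  bit 3 = 0: r = r^2 mod 41 = 31^2 = 18
  bit 4 = 1: r = r^2 * 15 mod 41 = 18^2 * 15 = 37*15 = 22
  -> A = 22
B = 15^35 mod 41  (bits of 35 = 100011)
  bit 0 = 1: r = r^2 * 15 mod 41 = 1^2 * 15 = 1*15 = 15
  bit 1 = 0: r = r^2 mod 41 = 15^2 = 20
  bit 2 = 0: r = r^2 mod 41 = 20^2 = 31
  bit 3 = 0: r = r^2 mod 41 = 31^2 = 18
  bit 4 = 1: r = r^2 * 15 mod 41 = 18^2 * 15 = 37*15 = 22
  bit 5 = 1: r = r^2 * 15 mod 41 = 22^2 * 15 = 33*15 = 3
  -> B = 3
s = B^a = 3^17 mod 41  (bits of 17 = 10001)
  bit 0 = 1: r = r^2 * 3 mod 41 = 1^2 * 3 = 1*3 = 3
  bit 1 = 0: r = r^2 mod 41 = 3^2 = 9
  bit 2 = 0: r = r^2 mod 41 = 9^2 = 40
  bit 3 = 0: r = r^2 mod 41 = 40^2 = 1
  bit 4 = 1: r = r^2 * 3 mod 41 = 1^2 * 3 = 1*3 = 3
  -> s = B^a = 3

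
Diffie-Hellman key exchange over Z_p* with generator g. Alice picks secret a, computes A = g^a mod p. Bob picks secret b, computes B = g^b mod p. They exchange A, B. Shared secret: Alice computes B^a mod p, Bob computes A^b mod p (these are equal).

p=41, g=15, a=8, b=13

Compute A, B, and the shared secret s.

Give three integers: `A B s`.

A = 15^8 mod 41  (bits of 8 = 1000)
  bit 0 = 1: r = r^2 * 15 mod 41 = 1^2 * 15 = 1*15 = 15
  bit 1 = 0: r = r^2 mod 41 = 15^2 = 20
  bit 2 = 0: r = r^2 mod 41 = 20^2 = 31
  bit 3 = 0: r = r^2 mod 41 = 31^2 = 18
  -> A = 18
B = 15^13 mod 41  (bits of 13 = 1101)
  bit 0 = 1: r = r^2 * 15 mod 41 = 1^2 * 15 = 1*15 = 15
  bit 1 = 1: r = r^2 * 15 mod 41 = 15^2 * 15 = 20*15 = 13
  bit 2 = 0: r = r^2 mod 41 = 13^2 = 5
  bit 3 = 1: r = r^2 * 15 mod 41 = 5^2 * 15 = 25*15 = 6
  -> B = 6
s = B^a = 6^8 mod 41  (bits of 8 = 1000)
  bit 0 = 1: r = r^2 * 6 mod 41 = 1^2 * 6 = 1*6 = 6
  bit 1 = 0: r = r^2 mod 41 = 6^2 = 36
  bit 2 = 0: r = r^2 mod 41 = 36^2 = 25
  bit 3 = 0: r = r^2 mod 41 = 25^2 = 10
  -> s = B^a = 10

Answer: 18 6 10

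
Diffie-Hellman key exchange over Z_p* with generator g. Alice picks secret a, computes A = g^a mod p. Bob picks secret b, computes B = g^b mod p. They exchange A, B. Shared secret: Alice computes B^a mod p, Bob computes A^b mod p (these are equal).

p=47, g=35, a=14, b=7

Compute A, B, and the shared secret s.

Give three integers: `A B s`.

Answer: 25 5 27

Derivation:
A = 35^14 mod 47  (bits of 14 = 1110)
  bit 0 = 1: r = r^2 * 35 mod 47 = 1^2 * 35 = 1*35 = 35
  bit 1 = 1: r = r^2 * 35 mod 47 = 35^2 * 35 = 3*35 = 11
  bit 2 = 1: r = r^2 * 35 mod 47 = 11^2 * 35 = 27*35 = 5
  bit 3 = 0: r = r^2 mod 47 = 5^2 = 25
  -> A = 25
B = 35^7 mod 47  (bits of 7 = 111)
  bit 0 = 1: r = r^2 * 35 mod 47 = 1^2 * 35 = 1*35 = 35
  bit 1 = 1: r = r^2 * 35 mod 47 = 35^2 * 35 = 3*35 = 11
  bit 2 = 1: r = r^2 * 35 mod 47 = 11^2 * 35 = 27*35 = 5
  -> B = 5
s = B^a = 5^14 mod 47  (bits of 14 = 1110)
  bit 0 = 1: r = r^2 * 5 mod 47 = 1^2 * 5 = 1*5 = 5
  bit 1 = 1: r = r^2 * 5 mod 47 = 5^2 * 5 = 25*5 = 31
  bit 2 = 1: r = r^2 * 5 mod 47 = 31^2 * 5 = 21*5 = 11
  bit 3 = 0: r = r^2 mod 47 = 11^2 = 27
  -> s = B^a = 27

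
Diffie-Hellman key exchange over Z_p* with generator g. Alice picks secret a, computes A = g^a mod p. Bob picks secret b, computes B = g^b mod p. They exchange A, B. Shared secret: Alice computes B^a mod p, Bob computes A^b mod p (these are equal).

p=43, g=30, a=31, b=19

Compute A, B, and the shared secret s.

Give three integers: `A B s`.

A = 30^31 mod 43  (bits of 31 = 11111)
  bit 0 = 1: r = r^2 * 30 mod 43 = 1^2 * 30 = 1*30 = 30
  bit 1 = 1: r = r^2 * 30 mod 43 = 30^2 * 30 = 40*30 = 39
  bit 2 = 1: r = r^2 * 30 mod 43 = 39^2 * 30 = 16*30 = 7
  bit 3 = 1: r = r^2 * 30 mod 43 = 7^2 * 30 = 6*30 = 8
  bit 4 = 1: r = r^2 * 30 mod 43 = 8^2 * 30 = 21*30 = 28
  -> A = 28
B = 30^19 mod 43  (bits of 19 = 10011)
  bit 0 = 1: r = r^2 * 30 mod 43 = 1^2 * 30 = 1*30 = 30
  bit 1 = 0: r = r^2 mod 43 = 30^2 = 40
  bit 2 = 0: r = r^2 mod 43 = 40^2 = 9
  bit 3 = 1: r = r^2 * 30 mod 43 = 9^2 * 30 = 38*30 = 22
  bit 4 = 1: r = r^2 * 30 mod 43 = 22^2 * 30 = 11*30 = 29
  -> B = 29
s = B^a = 29^31 mod 43  (bits of 31 = 11111)
  bit 0 = 1: r = r^2 * 29 mod 43 = 1^2 * 29 = 1*29 = 29
  bit 1 = 1: r = r^2 * 29 mod 43 = 29^2 * 29 = 24*29 = 8
  bit 2 = 1: r = r^2 * 29 mod 43 = 8^2 * 29 = 21*29 = 7
  bit 3 = 1: r = r^2 * 29 mod 43 = 7^2 * 29 = 6*29 = 2
  bit 4 = 1: r = r^2 * 29 mod 43 = 2^2 * 29 = 4*29 = 30
  -> s = B^a = 30

Answer: 28 29 30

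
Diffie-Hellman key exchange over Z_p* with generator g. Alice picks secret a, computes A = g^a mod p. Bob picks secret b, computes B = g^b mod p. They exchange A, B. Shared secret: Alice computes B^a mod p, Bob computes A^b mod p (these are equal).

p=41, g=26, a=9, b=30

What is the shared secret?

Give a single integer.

A = 26^9 mod 41  (bits of 9 = 1001)
  bit 0 = 1: r = r^2 * 26 mod 41 = 1^2 * 26 = 1*26 = 26
  bit 1 = 0: r = r^2 mod 41 = 26^2 = 20
  bit 2 = 0: r = r^2 mod 41 = 20^2 = 31
  bit 3 = 1: r = r^2 * 26 mod 41 = 31^2 * 26 = 18*26 = 17
  -> A = 17
B = 26^30 mod 41  (bits of 30 = 11110)
  bit 0 = 1: r = r^2 * 26 mod 41 = 1^2 * 26 = 1*26 = 26
  bit 1 = 1: r = r^2 * 26 mod 41 = 26^2 * 26 = 20*26 = 28
  bit 2 = 1: r = r^2 * 26 mod 41 = 28^2 * 26 = 5*26 = 7
  bit 3 = 1: r = r^2 * 26 mod 41 = 7^2 * 26 = 8*26 = 3
  bit 4 = 0: r = r^2 mod 41 = 3^2 = 9
  -> B = 9
s = B^a = 9^9 mod 41  (bits of 9 = 1001)
  bit 0 = 1: r = r^2 * 9 mod 41 = 1^2 * 9 = 1*9 = 9
  bit 1 = 0: r = r^2 mod 41 = 9^2 = 40
  bit 2 = 0: r = r^2 mod 41 = 40^2 = 1
  bit 3 = 1: r = r^2 * 9 mod 41 = 1^2 * 9 = 1*9 = 9
  -> s = B^a = 9

Answer: 9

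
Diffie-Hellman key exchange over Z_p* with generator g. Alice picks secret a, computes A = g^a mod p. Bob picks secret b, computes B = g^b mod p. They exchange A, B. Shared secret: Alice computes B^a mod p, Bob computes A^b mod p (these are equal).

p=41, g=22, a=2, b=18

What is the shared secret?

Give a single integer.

A = 22^2 mod 41  (bits of 2 = 10)
  bit 0 = 1: r = r^2 * 22 mod 41 = 1^2 * 22 = 1*22 = 22
  bit 1 = 0: r = r^2 mod 41 = 22^2 = 33
  -> A = 33
B = 22^18 mod 41  (bits of 18 = 10010)
  bit 0 = 1: r = r^2 * 22 mod 41 = 1^2 * 22 = 1*22 = 22
  bit 1 = 0: r = r^2 mod 41 = 22^2 = 33
  bit 2 = 0: r = r^2 mod 41 = 33^2 = 23
  bit 3 = 1: r = r^2 * 22 mod 41 = 23^2 * 22 = 37*22 = 35
  bit 4 = 0: r = r^2 mod 41 = 35^2 = 36
  -> B = 36
s = B^a = 36^2 mod 41  (bits of 2 = 10)
  bit 0 = 1: r = r^2 * 36 mod 41 = 1^2 * 36 = 1*36 = 36
  bit 1 = 0: r = r^2 mod 41 = 36^2 = 25
  -> s = B^a = 25

Answer: 25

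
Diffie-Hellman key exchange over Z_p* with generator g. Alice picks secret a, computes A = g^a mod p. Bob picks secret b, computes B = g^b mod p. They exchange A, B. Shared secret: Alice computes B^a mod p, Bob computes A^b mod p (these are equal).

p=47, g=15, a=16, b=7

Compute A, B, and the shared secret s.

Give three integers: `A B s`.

Answer: 27 40 21

Derivation:
A = 15^16 mod 47  (bits of 16 = 10000)
  bit 0 = 1: r = r^2 * 15 mod 47 = 1^2 * 15 = 1*15 = 15
  bit 1 = 0: r = r^2 mod 47 = 15^2 = 37
  bit 2 = 0: r = r^2 mod 47 = 37^2 = 6
  bit 3 = 0: r = r^2 mod 47 = 6^2 = 36
  bit 4 = 0: r = r^2 mod 47 = 36^2 = 27
  -> A = 27
B = 15^7 mod 47  (bits of 7 = 111)
  bit 0 = 1: r = r^2 * 15 mod 47 = 1^2 * 15 = 1*15 = 15
  bit 1 = 1: r = r^2 * 15 mod 47 = 15^2 * 15 = 37*15 = 38
  bit 2 = 1: r = r^2 * 15 mod 47 = 38^2 * 15 = 34*15 = 40
  -> B = 40
s = B^a = 40^16 mod 47  (bits of 16 = 10000)
  bit 0 = 1: r = r^2 * 40 mod 47 = 1^2 * 40 = 1*40 = 40
  bit 1 = 0: r = r^2 mod 47 = 40^2 = 2
  bit 2 = 0: r = r^2 mod 47 = 2^2 = 4
  bit 3 = 0: r = r^2 mod 47 = 4^2 = 16
  bit 4 = 0: r = r^2 mod 47 = 16^2 = 21
  -> s = B^a = 21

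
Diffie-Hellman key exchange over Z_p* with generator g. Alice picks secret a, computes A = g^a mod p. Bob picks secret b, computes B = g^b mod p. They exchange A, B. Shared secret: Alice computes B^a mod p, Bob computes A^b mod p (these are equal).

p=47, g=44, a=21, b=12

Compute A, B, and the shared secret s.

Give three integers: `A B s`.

A = 44^21 mod 47  (bits of 21 = 10101)
  bit 0 = 1: r = r^2 * 44 mod 47 = 1^2 * 44 = 1*44 = 44
  bit 1 = 0: r = r^2 mod 47 = 44^2 = 9
  bit 2 = 1: r = r^2 * 44 mod 47 = 9^2 * 44 = 34*44 = 39
  bit 3 = 0: r = r^2 mod 47 = 39^2 = 17
  bit 4 = 1: r = r^2 * 44 mod 47 = 17^2 * 44 = 7*44 = 26
  -> A = 26
B = 44^12 mod 47  (bits of 12 = 1100)
  bit 0 = 1: r = r^2 * 44 mod 47 = 1^2 * 44 = 1*44 = 44
  bit 1 = 1: r = r^2 * 44 mod 47 = 44^2 * 44 = 9*44 = 20
  bit 2 = 0: r = r^2 mod 47 = 20^2 = 24
  bit 3 = 0: r = r^2 mod 47 = 24^2 = 12
  -> B = 12
s = B^a = 12^21 mod 47  (bits of 21 = 10101)
  bit 0 = 1: r = r^2 * 12 mod 47 = 1^2 * 12 = 1*12 = 12
  bit 1 = 0: r = r^2 mod 47 = 12^2 = 3
  bit 2 = 1: r = r^2 * 12 mod 47 = 3^2 * 12 = 9*12 = 14
  bit 3 = 0: r = r^2 mod 47 = 14^2 = 8
  bit 4 = 1: r = r^2 * 12 mod 47 = 8^2 * 12 = 17*12 = 16
  -> s = B^a = 16

Answer: 26 12 16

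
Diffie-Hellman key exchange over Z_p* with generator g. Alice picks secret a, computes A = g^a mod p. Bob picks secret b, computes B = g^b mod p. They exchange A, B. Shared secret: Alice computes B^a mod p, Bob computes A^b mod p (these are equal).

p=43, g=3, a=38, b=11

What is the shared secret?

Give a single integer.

Answer: 24

Derivation:
A = 3^38 mod 43  (bits of 38 = 100110)
  bit 0 = 1: r = r^2 * 3 mod 43 = 1^2 * 3 = 1*3 = 3
  bit 1 = 0: r = r^2 mod 43 = 3^2 = 9
  bit 2 = 0: r = r^2 mod 43 = 9^2 = 38
  bit 3 = 1: r = r^2 * 3 mod 43 = 38^2 * 3 = 25*3 = 32
  bit 4 = 1: r = r^2 * 3 mod 43 = 32^2 * 3 = 35*3 = 19
  bit 5 = 0: r = r^2 mod 43 = 19^2 = 17
  -> A = 17
B = 3^11 mod 43  (bits of 11 = 1011)
  bit 0 = 1: r = r^2 * 3 mod 43 = 1^2 * 3 = 1*3 = 3
  bit 1 = 0: r = r^2 mod 43 = 3^2 = 9
  bit 2 = 1: r = r^2 * 3 mod 43 = 9^2 * 3 = 38*3 = 28
  bit 3 = 1: r = r^2 * 3 mod 43 = 28^2 * 3 = 10*3 = 30
  -> B = 30
s = B^a = 30^38 mod 43  (bits of 38 = 100110)
  bit 0 = 1: r = r^2 * 30 mod 43 = 1^2 * 30 = 1*30 = 30
  bit 1 = 0: r = r^2 mod 43 = 30^2 = 40
  bit 2 = 0: r = r^2 mod 43 = 40^2 = 9
  bit 3 = 1: r = r^2 * 30 mod 43 = 9^2 * 30 = 38*30 = 22
  bit 4 = 1: r = r^2 * 30 mod 43 = 22^2 * 30 = 11*30 = 29
  bit 5 = 0: r = r^2 mod 43 = 29^2 = 24
  -> s = B^a = 24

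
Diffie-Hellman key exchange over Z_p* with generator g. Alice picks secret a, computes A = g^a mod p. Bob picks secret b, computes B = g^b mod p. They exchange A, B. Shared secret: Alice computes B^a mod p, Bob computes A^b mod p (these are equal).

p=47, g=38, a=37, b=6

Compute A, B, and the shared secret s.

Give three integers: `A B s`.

A = 38^37 mod 47  (bits of 37 = 100101)
  bit 0 = 1: r = r^2 * 38 mod 47 = 1^2 * 38 = 1*38 = 38
  bit 1 = 0: r = r^2 mod 47 = 38^2 = 34
  bit 2 = 0: r = r^2 mod 47 = 34^2 = 28
  bit 3 = 1: r = r^2 * 38 mod 47 = 28^2 * 38 = 32*38 = 41
  bit 4 = 0: r = r^2 mod 47 = 41^2 = 36
  bit 5 = 1: r = r^2 * 38 mod 47 = 36^2 * 38 = 27*38 = 39
  -> A = 39
B = 38^6 mod 47  (bits of 6 = 110)
  bit 0 = 1: r = r^2 * 38 mod 47 = 1^2 * 38 = 1*38 = 38
  bit 1 = 1: r = r^2 * 38 mod 47 = 38^2 * 38 = 34*38 = 23
  bit 2 = 0: r = r^2 mod 47 = 23^2 = 12
  -> B = 12
s = B^a = 12^37 mod 47  (bits of 37 = 100101)
  bit 0 = 1: r = r^2 * 12 mod 47 = 1^2 * 12 = 1*12 = 12
  bit 1 = 0: r = r^2 mod 47 = 12^2 = 3
  bit 2 = 0: r = r^2 mod 47 = 3^2 = 9
  bit 3 = 1: r = r^2 * 12 mod 47 = 9^2 * 12 = 34*12 = 32
  bit 4 = 0: r = r^2 mod 47 = 32^2 = 37
  bit 5 = 1: r = r^2 * 12 mod 47 = 37^2 * 12 = 6*12 = 25
  -> s = B^a = 25

Answer: 39 12 25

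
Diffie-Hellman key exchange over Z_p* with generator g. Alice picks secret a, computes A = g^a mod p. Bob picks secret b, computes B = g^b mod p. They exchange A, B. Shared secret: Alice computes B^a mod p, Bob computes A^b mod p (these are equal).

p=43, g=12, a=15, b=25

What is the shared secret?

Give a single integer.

A = 12^15 mod 43  (bits of 15 = 1111)
  bit 0 = 1: r = r^2 * 12 mod 43 = 1^2 * 12 = 1*12 = 12
  bit 1 = 1: r = r^2 * 12 mod 43 = 12^2 * 12 = 15*12 = 8
  bit 2 = 1: r = r^2 * 12 mod 43 = 8^2 * 12 = 21*12 = 37
  bit 3 = 1: r = r^2 * 12 mod 43 = 37^2 * 12 = 36*12 = 2
  -> A = 2
B = 12^25 mod 43  (bits of 25 = 11001)
  bit 0 = 1: r = r^2 * 12 mod 43 = 1^2 * 12 = 1*12 = 12
  bit 1 = 1: r = r^2 * 12 mod 43 = 12^2 * 12 = 15*12 = 8
  bit 2 = 0: r = r^2 mod 43 = 8^2 = 21
  bit 3 = 0: r = r^2 mod 43 = 21^2 = 11
  bit 4 = 1: r = r^2 * 12 mod 43 = 11^2 * 12 = 35*12 = 33
  -> B = 33
s = B^a = 33^15 mod 43  (bits of 15 = 1111)
  bit 0 = 1: r = r^2 * 33 mod 43 = 1^2 * 33 = 1*33 = 33
  bit 1 = 1: r = r^2 * 33 mod 43 = 33^2 * 33 = 14*33 = 32
  bit 2 = 1: r = r^2 * 33 mod 43 = 32^2 * 33 = 35*33 = 37
  bit 3 = 1: r = r^2 * 33 mod 43 = 37^2 * 33 = 36*33 = 27
  -> s = B^a = 27

Answer: 27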